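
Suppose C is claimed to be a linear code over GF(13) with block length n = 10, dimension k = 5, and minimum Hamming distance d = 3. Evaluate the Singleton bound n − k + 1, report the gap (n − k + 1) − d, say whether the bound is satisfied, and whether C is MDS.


Singleton RHS = n − k + 1 = 6, slack = 3, bound satisfied, not MDS.

Singleton bound: d ≤ n − k + 1.
Here n = 10, k = 5, so n − k + 1 = 6.
Given d = 3, check d ≤ 6: YES.
Slack = (n − k + 1) − d = 3.
The code is NOT MDS (slack = 3 > 0).
Description: the claimed parameters are [10, 5, 3]_13; such a code would be non-MDS.


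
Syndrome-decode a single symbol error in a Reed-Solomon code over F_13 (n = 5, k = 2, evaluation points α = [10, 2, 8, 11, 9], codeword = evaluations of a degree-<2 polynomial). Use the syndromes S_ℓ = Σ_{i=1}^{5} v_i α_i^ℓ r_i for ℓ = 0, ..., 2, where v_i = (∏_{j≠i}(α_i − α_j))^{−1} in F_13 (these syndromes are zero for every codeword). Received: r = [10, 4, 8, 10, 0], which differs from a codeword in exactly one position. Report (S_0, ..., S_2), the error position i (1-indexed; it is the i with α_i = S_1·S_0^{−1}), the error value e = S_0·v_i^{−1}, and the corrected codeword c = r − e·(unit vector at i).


S = (7, 5, 11), error at position 1, error magnitude e = 5, c = [5, 4, 8, 10, 0].

Step 1: column multipliers v_i = (∏_{j≠i}(α_i − α_j))^{−1} mod 13.
  i = 1 (α = 10): (10−2)(10−8)(10−11)(10−9) = 8·2·(−1)·1 = −16 ≡ 10, so v_1 = 10^{−1} = 4 (mod 13).
  i = 2 (α = 2): (2−10)(2−8)(2−11)(2−9) = (−8)·(−6)·(−9)·(−7) = 3024 ≡ 8, so v_2 = 8^{−1} = 5 (mod 13).
  i = 3 (α = 8): (8−10)(8−2)(8−11)(8−9) = (−2)·6·(−3)·(−1) = −36 ≡ 3, so v_3 = 3^{−1} = 9 (mod 13).
  i = 4 (α = 11): (11−10)(11−2)(11−8)(11−9) = 1·9·3·2 = 54 ≡ 2, so v_4 = 2^{−1} = 7 (mod 13).
  i = 5 (α = 9): (9−10)(9−2)(9−8)(9−11) = (−1)·7·1·(−2) = 14 ≡ 1, so v_5 = 1^{−1} = 1 (mod 13).
  v = [4, 5, 9, 7, 1].
Step 2: syndromes of r = [10, 4, 8, 10, 0] (all sums mod 13).
  S_0 = Σ v_i r_i = 4·10 + 5·4 + 9·8 + 7·10 + 1·0 = 202 ≡ 7.
  S_1 = Σ v_i α_i r_i = 4·10·10 + 5·2·4 + 9·8·8 + 7·11·10 + 1·9·0 = 1786 ≡ 5.
  α_i^2 mod 13 = [9, 4, 12, 4, 3].
  S_2 = Σ v_i α_i^2 r_i = 4·9·10 + 5·4·4 + 9·12·8 + 7·4·10 + 1·3·0 = 1584 ≡ 11.
  S = (7, 5, 11) ≠ 0, so r is not a codeword (an error is present).
Step 3: locate the error. For a single error e at position i, S_ℓ = v_i·e·α_i^ℓ, so α_err = S_1/S_0.
  S_0^{−1} = 7^{−1} = 2 (mod 13), so α_err = 5·2 = 10 ≡ 10 = α_1. Error position i = 1.
  Consistency check: S_2/S_1 = 11·8 = 88 ≡ 10 = α_err ✓ (single-error assumption holds).
Step 4: error magnitude e = S_0/v_1 = S_0·∏_{j≠1}(α_1 − α_j) = 7·10 = 70 ≡ 5 (mod 13).
Step 5: correct position 1: c_1 = r_1 − e = 10 − 5 ≡ 5 (mod 13). Hence c = [5, 4, 8, 10, 0].
  Check: interpolating c through the α_i gives m(x) = 7 + 5·x (degree < 2) with m(α_i) = c_i for every i, so c is indeed a codeword.


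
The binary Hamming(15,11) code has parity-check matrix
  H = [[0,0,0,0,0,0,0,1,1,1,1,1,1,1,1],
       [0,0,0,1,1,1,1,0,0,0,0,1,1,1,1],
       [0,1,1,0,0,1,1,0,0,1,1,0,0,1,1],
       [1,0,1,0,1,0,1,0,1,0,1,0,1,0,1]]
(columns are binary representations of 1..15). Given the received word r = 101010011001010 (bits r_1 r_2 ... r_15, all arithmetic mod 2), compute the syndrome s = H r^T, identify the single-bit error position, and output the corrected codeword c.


s = (0, 1, 0, 0)^T, error position = 4, corrected codeword c = 101110011001010

Compute s = H r^T mod 2 one row at a time:
  s_1 = 1 + 1 + 0 + 0 + 1 + 0 + 1 + 0 = 4 ≡ 0 (mod 2).
  s_2 = 0 + 1 + 0 + 0 + 1 + 0 + 1 + 0 = 3 ≡ 1 (mod 2).
  s_3 = 0 + 1 + 0 + 0 + 0 + 0 + 1 + 0 = 2 ≡ 0 (mod 2).
  s_4 = 1 + 1 + 1 + 0 + 1 + 0 + 0 + 0 = 4 ≡ 0 (mod 2).
s = (0, 1, 0, 0)^T — this equals column 4 of H (binary 0100), so error is at position 4.
Correct: flip bit 4 of r = 101010011001010 to get c = 101110011001010.


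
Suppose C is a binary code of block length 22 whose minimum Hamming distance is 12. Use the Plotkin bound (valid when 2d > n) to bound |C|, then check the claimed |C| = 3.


Plotkin bound M ≤ 12; given |C| = 3 ≤ bound (satisfied).

Check applicability: 2d = 24, n = 22.
2d − n = 2 > 0, so Plotkin applies.
Compute d/(2d−n) = 12/2 ≈ 6.0000.
⌊d/(2d−n)⌋ = 6.
Plotkin bound: M ≤ 2·6 = 12.
Given |C| = 3, check: satisfied.
This |C| is below the Plotkin bound.


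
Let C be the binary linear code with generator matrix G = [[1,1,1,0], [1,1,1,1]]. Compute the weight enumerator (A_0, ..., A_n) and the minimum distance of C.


Weight distribution: A_0 = 1, A_1 = 1, A_3 = 1, A_4 = 1. Minimum distance d = 1.

Enumerate all 2^2 = 4 messages m ∈ F_2^2.
For each, compute codeword c = mG in F_2^4, then tally its weight.
  m = 00 → c = 0000, weight = 0.
  m = 10 → c = 1110, weight = 3.
  m = 01 → c = 1111, weight = 4.
  m = 11 → c = 0001, weight = 1.
Tally weights:
  weight 0: 1 codewords.
  weight 1: 1 codewords.
  weight 3: 1 codewords.
  weight 4: 1 codewords.
Minimum distance d = smallest w > 0 with A_w > 0 = 1.
Sanity: Σ A_w = 4 = 2^2 = 4 ✓.


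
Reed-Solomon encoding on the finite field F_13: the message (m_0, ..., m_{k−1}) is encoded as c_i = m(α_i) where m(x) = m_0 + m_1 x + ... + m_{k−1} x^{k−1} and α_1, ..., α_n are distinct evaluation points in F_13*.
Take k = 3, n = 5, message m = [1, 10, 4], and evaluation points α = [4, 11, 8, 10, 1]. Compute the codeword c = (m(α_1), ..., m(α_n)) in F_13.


c = [1, 10, 12, 7, 2]

Message polynomial: m(x) = 1 + 10·x + 4·x^2 (mod 13).
For each evaluation point α_i, compute m(α_i) mod 13:
  α_1 = 4: Horner steps 4 → 0 → 1, so m(4) = 1.
  α_2 = 11: Horner steps 4 → 2 → 10, so m(11) = 10.
  α_3 = 8: Horner steps 4 → 3 → 12, so m(8) = 12.
  α_4 = 10: Horner steps 4 → 11 → 7, so m(10) = 7.
  α_5 = 1: Horner steps 4 → 1 → 2, so m(1) = 2.
Codeword c = [1, 10, 12, 7, 2] ∈ F_13^5.


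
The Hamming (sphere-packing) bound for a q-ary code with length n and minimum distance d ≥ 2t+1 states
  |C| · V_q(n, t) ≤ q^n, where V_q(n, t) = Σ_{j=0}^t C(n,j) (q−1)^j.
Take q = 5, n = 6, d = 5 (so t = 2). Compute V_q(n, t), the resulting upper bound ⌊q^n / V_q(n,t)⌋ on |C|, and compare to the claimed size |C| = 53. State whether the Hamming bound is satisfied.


V_q(n, t) = 265, q^n = 15625, Hamming bound = 58, |C| = 53 ≤ bound (satisfied).

Step 1: Compute V_q(n, t) = Σ_{j=0}^2 C(n, j) (q−1)^j.
  j = 0: C(6,0)·(4)^0 = 1·1 = 1.
  j = 1: C(6,1)·(4)^1 = 6·4 = 24.
  j = 2: C(6,2)·(4)^2 = 15·16 = 240.
  V_q(n, t) = 1 + 24 + 240 = 265.
Step 2: q^n = 5^6 = 15625.
Step 3: Hamming bound ⌊q^n / V_q(n,t)⌋ = ⌊15625/265⌋ = 58.
Step 4: Compare |C| = 53 to 58: satisfied.
The claimed |C| lies below the Hamming bound.


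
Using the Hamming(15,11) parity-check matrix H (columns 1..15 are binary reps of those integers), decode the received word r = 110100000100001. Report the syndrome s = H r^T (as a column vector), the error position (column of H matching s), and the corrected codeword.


s = (0, 0, 1, 0)^T, error position = 2, corrected codeword c = 100100000100001

Compute s = H r^T mod 2 one row at a time:
  s_1 = 0 + 0 + 1 + 0 + 0 + 0 + 0 + 1 = 2 ≡ 0 (mod 2).
  s_2 = 1 + 0 + 0 + 0 + 0 + 0 + 0 + 1 = 2 ≡ 0 (mod 2).
  s_3 = 1 + 0 + 0 + 0 + 1 + 0 + 0 + 1 = 3 ≡ 1 (mod 2).
  s_4 = 1 + 0 + 0 + 0 + 0 + 0 + 0 + 1 = 2 ≡ 0 (mod 2).
s = (0, 0, 1, 0)^T — this equals column 2 of H (binary 0010), so error is at position 2.
Correct: flip bit 2 of r = 110100000100001 to get c = 100100000100001.


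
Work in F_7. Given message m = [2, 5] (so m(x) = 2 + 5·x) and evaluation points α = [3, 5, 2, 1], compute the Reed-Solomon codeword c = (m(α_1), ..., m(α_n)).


c = [3, 6, 5, 0]

Message polynomial: m(x) = 2 + 5·x (mod 7).
For each evaluation point α_i, compute m(α_i) mod 7:
  α_1 = 3: Horner steps 5 → 3, so m(3) = 3.
  α_2 = 5: Horner steps 5 → 6, so m(5) = 6.
  α_3 = 2: Horner steps 5 → 5, so m(2) = 5.
  α_4 = 1: Horner steps 5 → 0, so m(1) = 0.
Codeword c = [3, 6, 5, 0] ∈ F_7^4.


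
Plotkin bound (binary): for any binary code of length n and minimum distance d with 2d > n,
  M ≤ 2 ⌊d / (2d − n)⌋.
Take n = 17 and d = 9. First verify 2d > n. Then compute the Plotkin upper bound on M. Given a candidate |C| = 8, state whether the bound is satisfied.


Plotkin bound M ≤ 18; given |C| = 8 ≤ bound (satisfied).

Check applicability: 2d = 18, n = 17.
2d − n = 1 > 0, so Plotkin applies.
Compute d/(2d−n) = 9/1 ≈ 9.0000.
⌊d/(2d−n)⌋ = 9.
Plotkin bound: M ≤ 2·9 = 18.
Given |C| = 8, check: satisfied.
This |C| is below the Plotkin bound.


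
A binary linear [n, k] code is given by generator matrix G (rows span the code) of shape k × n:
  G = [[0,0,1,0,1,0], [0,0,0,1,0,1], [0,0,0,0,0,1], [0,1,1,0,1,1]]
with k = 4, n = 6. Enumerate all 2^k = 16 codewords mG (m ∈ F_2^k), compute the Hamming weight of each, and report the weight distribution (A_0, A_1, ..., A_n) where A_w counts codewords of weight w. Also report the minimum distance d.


Weight distribution: A_0 = 1, A_1 = 3, A_2 = 4, A_3 = 4, A_4 = 3, A_5 = 1. Minimum distance d = 1.

Enumerate all 2^4 = 16 messages m ∈ F_2^4.
For each, compute codeword c = mG in F_2^6, then tally its weight.
  m = 0000 → c = 000000, weight = 0.
  m = 1000 → c = 001010, weight = 2.
  m = 0100 → c = 000101, weight = 2.
  m = 1100 → c = 001111, weight = 4.
  m = 0010 → c = 000001, weight = 1.
  m = 1010 → c = 001011, weight = 3.
  m = 0110 → c = 000100, weight = 1.
  m = 1110 → c = 001110, weight = 3.
  m = 0001 → c = 011011, weight = 4.
  m = 1001 → c = 010001, weight = 2.
  m = 0101 → c = 011110, weight = 4.
  m = 1101 → c = 010100, weight = 2.
  m = 0011 → c = 011010, weight = 3.
  m = 1011 → c = 010000, weight = 1.
  m = 0111 → c = 011111, weight = 5.
  m = 1111 → c = 010101, weight = 3.
Tally weights:
  weight 0: 1 codewords.
  weight 1: 3 codewords.
  weight 2: 4 codewords.
  weight 3: 4 codewords.
  weight 4: 3 codewords.
  weight 5: 1 codewords.
Minimum distance d = smallest w > 0 with A_w > 0 = 1.
Sanity: Σ A_w = 16 = 2^4 = 16 ✓.


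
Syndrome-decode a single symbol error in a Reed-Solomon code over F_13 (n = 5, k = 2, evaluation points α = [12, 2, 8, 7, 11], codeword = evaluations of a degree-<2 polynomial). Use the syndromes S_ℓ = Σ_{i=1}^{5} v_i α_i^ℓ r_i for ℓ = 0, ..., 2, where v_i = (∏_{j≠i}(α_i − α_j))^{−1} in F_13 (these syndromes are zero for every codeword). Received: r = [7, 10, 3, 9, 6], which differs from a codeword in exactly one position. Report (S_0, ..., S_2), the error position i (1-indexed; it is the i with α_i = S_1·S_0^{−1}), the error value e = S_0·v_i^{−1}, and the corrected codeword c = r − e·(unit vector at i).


S = (5, 9, 11), error at position 4, error magnitude e = 7, c = [7, 10, 3, 2, 6].

Step 1: column multipliers v_i = (∏_{j≠i}(α_i − α_j))^{−1} mod 13.
  i = 1 (α = 12): (12−2)(12−8)(12−7)(12−11) = 10·4·5·1 = 200 ≡ 5, so v_1 = 5^{−1} = 8 (mod 13).
  i = 2 (α = 2): (2−12)(2−8)(2−7)(2−11) = (−10)·(−6)·(−5)·(−9) = 2700 ≡ 9, so v_2 = 9^{−1} = 3 (mod 13).
  i = 3 (α = 8): (8−12)(8−2)(8−7)(8−11) = (−4)·6·1·(−3) = 72 ≡ 7, so v_3 = 7^{−1} = 2 (mod 13).
  i = 4 (α = 7): (7−12)(7−2)(7−8)(7−11) = (−5)·5·(−1)·(−4) = −100 ≡ 4, so v_4 = 4^{−1} = 10 (mod 13).
  i = 5 (α = 11): (11−12)(11−2)(11−8)(11−7) = (−1)·9·3·4 = −108 ≡ 9, so v_5 = 9^{−1} = 3 (mod 13).
  v = [8, 3, 2, 10, 3].
Step 2: syndromes of r = [7, 10, 3, 9, 6] (all sums mod 13).
  S_0 = Σ v_i r_i = 8·7 + 3·10 + 2·3 + 10·9 + 3·6 = 200 ≡ 5.
  S_1 = Σ v_i α_i r_i = 8·12·7 + 3·2·10 + 2·8·3 + 10·7·9 + 3·11·6 = 1608 ≡ 9.
  α_i^2 mod 13 = [1, 4, 12, 10, 4].
  S_2 = Σ v_i α_i^2 r_i = 8·1·7 + 3·4·10 + 2·12·3 + 10·10·9 + 3·4·6 = 1220 ≡ 11.
  S = (5, 9, 11) ≠ 0, so r is not a codeword (an error is present).
Step 3: locate the error. For a single error e at position i, S_ℓ = v_i·e·α_i^ℓ, so α_err = S_1/S_0.
  S_0^{−1} = 5^{−1} = 8 (mod 13), so α_err = 9·8 = 72 ≡ 7 = α_4. Error position i = 4.
  Consistency check: S_2/S_1 = 11·3 = 33 ≡ 7 = α_err ✓ (single-error assumption holds).
Step 4: error magnitude e = S_0/v_4 = S_0·∏_{j≠4}(α_4 − α_j) = 5·4 = 20 ≡ 7 (mod 13).
Step 5: correct position 4: c_4 = r_4 − e = 9 − 7 ≡ 2 (mod 13). Hence c = [7, 10, 3, 2, 6].
  Check: interpolating c through the α_i gives m(x) = 8 + 1·x (degree < 2) with m(α_i) = c_i for every i, so c is indeed a codeword.


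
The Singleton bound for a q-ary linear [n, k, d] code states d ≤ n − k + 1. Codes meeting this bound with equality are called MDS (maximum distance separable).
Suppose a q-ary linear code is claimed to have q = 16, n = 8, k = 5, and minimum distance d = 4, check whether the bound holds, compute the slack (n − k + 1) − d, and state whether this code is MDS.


Singleton RHS = n − k + 1 = 4, slack = 0, bound satisfied, MDS.

Singleton bound: d ≤ n − k + 1.
Here n = 8, k = 5, so n − k + 1 = 4.
Given d = 4, check d ≤ 4: YES.
Slack = (n − k + 1) − d = 0.
The code is MDS (slack = 0).
Description: the claimed parameters are [8, 5, 4]_16; such a code would be MDS (meets Singleton bound).


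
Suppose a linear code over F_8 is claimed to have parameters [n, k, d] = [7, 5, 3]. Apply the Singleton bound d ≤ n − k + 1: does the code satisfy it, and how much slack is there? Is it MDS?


Singleton RHS = n − k + 1 = 3, slack = 0, bound satisfied, MDS.

Singleton bound: d ≤ n − k + 1.
Here n = 7, k = 5, so n − k + 1 = 3.
Given d = 3, check d ≤ 3: YES.
Slack = (n − k + 1) − d = 0.
The code is MDS (slack = 0).
Description: the claimed parameters are [7, 5, 3]_8; such a code would be MDS (meets Singleton bound).


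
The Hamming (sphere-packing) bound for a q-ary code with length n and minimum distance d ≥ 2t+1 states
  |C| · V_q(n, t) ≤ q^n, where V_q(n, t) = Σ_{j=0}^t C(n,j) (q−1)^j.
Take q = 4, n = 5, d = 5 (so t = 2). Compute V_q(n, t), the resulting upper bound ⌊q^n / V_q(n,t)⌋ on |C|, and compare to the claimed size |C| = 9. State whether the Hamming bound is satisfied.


V_q(n, t) = 106, q^n = 1024, Hamming bound = 9, |C| = 9 ≤ bound (satisfied).

Step 1: Compute V_q(n, t) = Σ_{j=0}^2 C(n, j) (q−1)^j.
  j = 0: C(5,0)·(3)^0 = 1·1 = 1.
  j = 1: C(5,1)·(3)^1 = 5·3 = 15.
  j = 2: C(5,2)·(3)^2 = 10·9 = 90.
  V_q(n, t) = 1 + 15 + 90 = 106.
Step 2: q^n = 4^5 = 1024.
Step 3: Hamming bound ⌊q^n / V_q(n,t)⌋ = ⌊1024/106⌋ = 9.
Step 4: Compare |C| = 9 to 9: satisfied.
The claimed |C| lies at the Hamming bound (tight).


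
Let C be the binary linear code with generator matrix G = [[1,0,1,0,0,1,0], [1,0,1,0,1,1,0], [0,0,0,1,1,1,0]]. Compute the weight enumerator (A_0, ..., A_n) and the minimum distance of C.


Weight distribution: A_0 = 1, A_1 = 1, A_2 = 1, A_3 = 3, A_4 = 2. Minimum distance d = 1.

Enumerate all 2^3 = 8 messages m ∈ F_2^3.
For each, compute codeword c = mG in F_2^7, then tally its weight.
  m = 000 → c = 0000000, weight = 0.
  m = 100 → c = 1010010, weight = 3.
  m = 010 → c = 1010110, weight = 4.
  m = 110 → c = 0000100, weight = 1.
  m = 001 → c = 0001110, weight = 3.
  m = 101 → c = 1011100, weight = 4.
  m = 011 → c = 1011000, weight = 3.
  m = 111 → c = 0001010, weight = 2.
Tally weights:
  weight 0: 1 codewords.
  weight 1: 1 codewords.
  weight 2: 1 codewords.
  weight 3: 3 codewords.
  weight 4: 2 codewords.
Minimum distance d = smallest w > 0 with A_w > 0 = 1.
Sanity: Σ A_w = 8 = 2^3 = 8 ✓.


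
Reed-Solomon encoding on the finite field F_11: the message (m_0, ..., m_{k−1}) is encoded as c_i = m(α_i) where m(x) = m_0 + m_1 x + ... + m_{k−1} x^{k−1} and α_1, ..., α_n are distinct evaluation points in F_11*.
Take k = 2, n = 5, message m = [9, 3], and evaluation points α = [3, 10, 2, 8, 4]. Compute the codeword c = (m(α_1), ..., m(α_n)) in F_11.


c = [7, 6, 4, 0, 10]

Message polynomial: m(x) = 9 + 3·x (mod 11).
For each evaluation point α_i, compute m(α_i) mod 11:
  α_1 = 3: Horner steps 3 → 7, so m(3) = 7.
  α_2 = 10: Horner steps 3 → 6, so m(10) = 6.
  α_3 = 2: Horner steps 3 → 4, so m(2) = 4.
  α_4 = 8: Horner steps 3 → 0, so m(8) = 0.
  α_5 = 4: Horner steps 3 → 10, so m(4) = 10.
Codeword c = [7, 6, 4, 0, 10] ∈ F_11^5.


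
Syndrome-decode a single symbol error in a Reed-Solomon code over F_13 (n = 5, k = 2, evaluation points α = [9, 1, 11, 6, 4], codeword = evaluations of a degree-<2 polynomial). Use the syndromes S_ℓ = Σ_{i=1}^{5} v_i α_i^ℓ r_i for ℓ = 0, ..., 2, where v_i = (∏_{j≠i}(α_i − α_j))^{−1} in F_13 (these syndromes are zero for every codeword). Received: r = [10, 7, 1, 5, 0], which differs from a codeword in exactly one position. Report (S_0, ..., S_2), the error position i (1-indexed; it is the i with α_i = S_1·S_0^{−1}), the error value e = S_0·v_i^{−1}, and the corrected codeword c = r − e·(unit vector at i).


S = (2, 12, 7), error at position 4, error magnitude e = 1, c = [10, 7, 1, 4, 0].

Step 1: column multipliers v_i = (∏_{j≠i}(α_i − α_j))^{−1} mod 13.
  i = 1 (α = 9): (9−1)(9−11)(9−6)(9−4) = 8·(−2)·3·5 = −240 ≡ 7, so v_1 = 7^{−1} = 2 (mod 13).
  i = 2 (α = 1): (1−9)(1−11)(1−6)(1−4) = (−8)·(−10)·(−5)·(−3) = 1200 ≡ 4, so v_2 = 4^{−1} = 10 (mod 13).
  i = 3 (α = 11): (11−9)(11−1)(11−6)(11−4) = 2·10·5·7 = 700 ≡ 11, so v_3 = 11^{−1} = 6 (mod 13).
  i = 4 (α = 6): (6−9)(6−1)(6−11)(6−4) = (−3)·5·(−5)·2 = 150 ≡ 7, so v_4 = 7^{−1} = 2 (mod 13).
  i = 5 (α = 4): (4−9)(4−1)(4−11)(4−6) = (−5)·3·(−7)·(−2) = −210 ≡ 11, so v_5 = 11^{−1} = 6 (mod 13).
  v = [2, 10, 6, 2, 6].
Step 2: syndromes of r = [10, 7, 1, 5, 0] (all sums mod 13).
  S_0 = Σ v_i r_i = 2·10 + 10·7 + 6·1 + 2·5 + 6·0 = 106 ≡ 2.
  S_1 = Σ v_i α_i r_i = 2·9·10 + 10·1·7 + 6·11·1 + 2·6·5 + 6·4·0 = 376 ≡ 12.
  α_i^2 mod 13 = [3, 1, 4, 10, 3].
  S_2 = Σ v_i α_i^2 r_i = 2·3·10 + 10·1·7 + 6·4·1 + 2·10·5 + 6·3·0 = 254 ≡ 7.
  S = (2, 12, 7) ≠ 0, so r is not a codeword (an error is present).
Step 3: locate the error. For a single error e at position i, S_ℓ = v_i·e·α_i^ℓ, so α_err = S_1/S_0.
  S_0^{−1} = 2^{−1} = 7 (mod 13), so α_err = 12·7 = 84 ≡ 6 = α_4. Error position i = 4.
  Consistency check: S_2/S_1 = 7·12 = 84 ≡ 6 = α_err ✓ (single-error assumption holds).
Step 4: error magnitude e = S_0/v_4 = S_0·∏_{j≠4}(α_4 − α_j) = 2·7 = 14 ≡ 1 (mod 13).
Step 5: correct position 4: c_4 = r_4 − e = 5 − 1 ≡ 4 (mod 13). Hence c = [10, 7, 1, 4, 0].
  Check: interpolating c through the α_i gives m(x) = 5 + 2·x (degree < 2) with m(α_i) = c_i for every i, so c is indeed a codeword.


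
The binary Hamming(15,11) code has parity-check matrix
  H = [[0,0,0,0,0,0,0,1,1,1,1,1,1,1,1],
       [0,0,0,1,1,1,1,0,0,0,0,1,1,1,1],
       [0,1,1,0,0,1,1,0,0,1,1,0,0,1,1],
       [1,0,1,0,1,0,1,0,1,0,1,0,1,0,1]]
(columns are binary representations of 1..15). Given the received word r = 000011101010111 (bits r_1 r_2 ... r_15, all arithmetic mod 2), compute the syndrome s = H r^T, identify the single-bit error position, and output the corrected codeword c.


s = (1, 0, 1, 0)^T, error position = 10, corrected codeword c = 000011101110111

Compute s = H r^T mod 2 one row at a time:
  s_1 = 0 + 1 + 0 + 1 + 0 + 1 + 1 + 1 = 5 ≡ 1 (mod 2).
  s_2 = 0 + 1 + 1 + 1 + 0 + 1 + 1 + 1 = 6 ≡ 0 (mod 2).
  s_3 = 0 + 0 + 1 + 1 + 0 + 1 + 1 + 1 = 5 ≡ 1 (mod 2).
  s_4 = 0 + 0 + 1 + 1 + 1 + 1 + 1 + 1 = 6 ≡ 0 (mod 2).
s = (1, 0, 1, 0)^T — this equals column 10 of H (binary 1010), so error is at position 10.
Correct: flip bit 10 of r = 000011101010111 to get c = 000011101110111.


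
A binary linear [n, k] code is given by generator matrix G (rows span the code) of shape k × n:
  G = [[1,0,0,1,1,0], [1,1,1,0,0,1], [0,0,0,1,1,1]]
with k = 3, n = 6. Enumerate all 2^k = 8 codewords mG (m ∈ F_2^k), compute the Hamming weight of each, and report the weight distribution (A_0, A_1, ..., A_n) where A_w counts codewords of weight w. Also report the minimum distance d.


Weight distribution: A_0 = 1, A_2 = 2, A_3 = 2, A_4 = 1, A_5 = 2. Minimum distance d = 2.

Enumerate all 2^3 = 8 messages m ∈ F_2^3.
For each, compute codeword c = mG in F_2^6, then tally its weight.
  m = 000 → c = 000000, weight = 0.
  m = 100 → c = 100110, weight = 3.
  m = 010 → c = 111001, weight = 4.
  m = 110 → c = 011111, weight = 5.
  m = 001 → c = 000111, weight = 3.
  m = 101 → c = 100001, weight = 2.
  m = 011 → c = 111110, weight = 5.
  m = 111 → c = 011000, weight = 2.
Tally weights:
  weight 0: 1 codewords.
  weight 2: 2 codewords.
  weight 3: 2 codewords.
  weight 4: 1 codewords.
  weight 5: 2 codewords.
Minimum distance d = smallest w > 0 with A_w > 0 = 2.
Sanity: Σ A_w = 8 = 2^3 = 8 ✓.


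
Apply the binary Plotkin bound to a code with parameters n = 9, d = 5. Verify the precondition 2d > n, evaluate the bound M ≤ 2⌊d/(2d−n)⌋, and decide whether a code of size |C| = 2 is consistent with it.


Plotkin bound M ≤ 10; given |C| = 2 ≤ bound (satisfied).

Check applicability: 2d = 10, n = 9.
2d − n = 1 > 0, so Plotkin applies.
Compute d/(2d−n) = 5/1 ≈ 5.0000.
⌊d/(2d−n)⌋ = 5.
Plotkin bound: M ≤ 2·5 = 10.
Given |C| = 2, check: satisfied.
This |C| is below the Plotkin bound.


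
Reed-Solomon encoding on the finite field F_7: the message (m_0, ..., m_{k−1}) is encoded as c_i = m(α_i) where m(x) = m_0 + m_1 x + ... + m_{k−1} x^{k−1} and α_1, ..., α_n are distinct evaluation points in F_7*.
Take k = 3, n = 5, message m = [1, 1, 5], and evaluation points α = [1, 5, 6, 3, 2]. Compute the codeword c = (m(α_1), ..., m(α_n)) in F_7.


c = [0, 5, 5, 0, 2]

Message polynomial: m(x) = 1 + 1·x + 5·x^2 (mod 7).
For each evaluation point α_i, compute m(α_i) mod 7:
  α_1 = 1: Horner steps 5 → 6 → 0, so m(1) = 0.
  α_2 = 5: Horner steps 5 → 5 → 5, so m(5) = 5.
  α_3 = 6: Horner steps 5 → 3 → 5, so m(6) = 5.
  α_4 = 3: Horner steps 5 → 2 → 0, so m(3) = 0.
  α_5 = 2: Horner steps 5 → 4 → 2, so m(2) = 2.
Codeword c = [0, 5, 5, 0, 2] ∈ F_7^5.


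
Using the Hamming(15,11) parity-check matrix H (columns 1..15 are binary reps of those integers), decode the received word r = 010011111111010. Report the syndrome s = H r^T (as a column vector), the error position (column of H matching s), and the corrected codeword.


s = (0, 1, 0, 0)^T, error position = 4, corrected codeword c = 010111111111010

Compute s = H r^T mod 2 one row at a time:
  s_1 = 1 + 1 + 1 + 1 + 1 + 0 + 1 + 0 = 6 ≡ 0 (mod 2).
  s_2 = 0 + 1 + 1 + 1 + 1 + 0 + 1 + 0 = 5 ≡ 1 (mod 2).
  s_3 = 1 + 0 + 1 + 1 + 1 + 1 + 1 + 0 = 6 ≡ 0 (mod 2).
  s_4 = 0 + 0 + 1 + 1 + 1 + 1 + 0 + 0 = 4 ≡ 0 (mod 2).
s = (0, 1, 0, 0)^T — this equals column 4 of H (binary 0100), so error is at position 4.
Correct: flip bit 4 of r = 010011111111010 to get c = 010111111111010.


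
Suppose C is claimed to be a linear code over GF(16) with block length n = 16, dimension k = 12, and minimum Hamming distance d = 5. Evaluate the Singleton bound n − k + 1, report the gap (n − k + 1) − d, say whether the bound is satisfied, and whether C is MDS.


Singleton RHS = n − k + 1 = 5, slack = 0, bound satisfied, MDS.

Singleton bound: d ≤ n − k + 1.
Here n = 16, k = 12, so n − k + 1 = 5.
Given d = 5, check d ≤ 5: YES.
Slack = (n − k + 1) − d = 0.
The code is MDS (slack = 0).
Description: the claimed parameters are [16, 12, 5]_16; such a code would be MDS (meets Singleton bound).


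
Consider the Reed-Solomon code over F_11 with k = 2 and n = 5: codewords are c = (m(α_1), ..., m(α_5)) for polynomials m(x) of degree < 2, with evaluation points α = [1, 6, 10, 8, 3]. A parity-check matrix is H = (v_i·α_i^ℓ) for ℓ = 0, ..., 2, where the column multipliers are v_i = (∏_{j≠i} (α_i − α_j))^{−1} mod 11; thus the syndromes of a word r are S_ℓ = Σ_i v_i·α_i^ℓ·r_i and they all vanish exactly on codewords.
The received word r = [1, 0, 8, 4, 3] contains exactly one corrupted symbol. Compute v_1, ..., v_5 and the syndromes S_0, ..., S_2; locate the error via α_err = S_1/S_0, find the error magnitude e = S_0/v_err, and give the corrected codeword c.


S = (2, 6, 7), error at position 5, error magnitude e = 9, c = [1, 0, 8, 4, 5].

Step 1: column multipliers v_i = (∏_{j≠i}(α_i − α_j))^{−1} mod 11.
  i = 1 (α = 1): (1−6)(1−10)(1−8)(1−3) = (−5)·(−9)·(−7)·(−2) = 630 ≡ 3, so v_1 = 3^{−1} = 4 (mod 11).
  i = 2 (α = 6): (6−1)(6−10)(6−8)(6−3) = 5·(−4)·(−2)·3 = 120 ≡ 10, so v_2 = 10^{−1} = 10 (mod 11).
  i = 3 (α = 10): (10−1)(10−6)(10−8)(10−3) = 9·4·2·7 = 504 ≡ 9, so v_3 = 9^{−1} = 5 (mod 11).
  i = 4 (α = 8): (8−1)(8−6)(8−10)(8−3) = 7·2·(−2)·5 = −140 ≡ 3, so v_4 = 3^{−1} = 4 (mod 11).
  i = 5 (α = 3): (3−1)(3−6)(3−10)(3−8) = 2·(−3)·(−7)·(−5) = −210 ≡ 10, so v_5 = 10^{−1} = 10 (mod 11).
  v = [4, 10, 5, 4, 10].
Step 2: syndromes of r = [1, 0, 8, 4, 3] (all sums mod 11).
  S_0 = Σ v_i r_i = 4·1 + 10·0 + 5·8 + 4·4 + 10·3 = 90 ≡ 2.
  S_1 = Σ v_i α_i r_i = 4·1·1 + 10·6·0 + 5·10·8 + 4·8·4 + 10·3·3 = 622 ≡ 6.
  α_i^2 mod 11 = [1, 3, 1, 9, 9].
  S_2 = Σ v_i α_i^2 r_i = 4·1·1 + 10·3·0 + 5·1·8 + 4·9·4 + 10·9·3 = 458 ≡ 7.
  S = (2, 6, 7) ≠ 0, so r is not a codeword (an error is present).
Step 3: locate the error. For a single error e at position i, S_ℓ = v_i·e·α_i^ℓ, so α_err = S_1/S_0.
  S_0^{−1} = 2^{−1} = 6 (mod 11), so α_err = 6·6 = 36 ≡ 3 = α_5. Error position i = 5.
  Consistency check: S_2/S_1 = 7·2 = 14 ≡ 3 = α_err ✓ (single-error assumption holds).
Step 4: error magnitude e = S_0/v_5 = S_0·∏_{j≠5}(α_5 − α_j) = 2·10 = 20 ≡ 9 (mod 11).
Step 5: correct position 5: c_5 = r_5 − e = 3 − 9 ≡ 5 (mod 11). Hence c = [1, 0, 8, 4, 5].
  Check: interpolating c through the α_i gives m(x) = 10 + 2·x (degree < 2) with m(α_i) = c_i for every i, so c is indeed a codeword.


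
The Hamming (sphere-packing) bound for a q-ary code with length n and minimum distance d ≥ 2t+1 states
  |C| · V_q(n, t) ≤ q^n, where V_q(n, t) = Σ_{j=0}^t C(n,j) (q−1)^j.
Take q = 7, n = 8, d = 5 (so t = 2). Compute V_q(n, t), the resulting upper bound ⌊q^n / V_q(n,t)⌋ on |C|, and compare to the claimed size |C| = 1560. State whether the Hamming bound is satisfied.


V_q(n, t) = 1057, q^n = 5764801, Hamming bound = 5453, |C| = 1560 ≤ bound (satisfied).

Step 1: Compute V_q(n, t) = Σ_{j=0}^2 C(n, j) (q−1)^j.
  j = 0: C(8,0)·(6)^0 = 1·1 = 1.
  j = 1: C(8,1)·(6)^1 = 8·6 = 48.
  j = 2: C(8,2)·(6)^2 = 28·36 = 1008.
  V_q(n, t) = 1 + 48 + 1008 = 1057.
Step 2: q^n = 7^8 = 5764801.
Step 3: Hamming bound ⌊q^n / V_q(n,t)⌋ = ⌊5764801/1057⌋ = 5453.
Step 4: Compare |C| = 1560 to 5453: satisfied.
The claimed |C| lies below the Hamming bound.


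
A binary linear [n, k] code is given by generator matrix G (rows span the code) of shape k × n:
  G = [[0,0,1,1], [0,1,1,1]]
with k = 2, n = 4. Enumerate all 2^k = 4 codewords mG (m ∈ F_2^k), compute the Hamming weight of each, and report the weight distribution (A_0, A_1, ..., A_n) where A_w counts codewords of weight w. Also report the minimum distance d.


Weight distribution: A_0 = 1, A_1 = 1, A_2 = 1, A_3 = 1. Minimum distance d = 1.

Enumerate all 2^2 = 4 messages m ∈ F_2^2.
For each, compute codeword c = mG in F_2^4, then tally its weight.
  m = 00 → c = 0000, weight = 0.
  m = 10 → c = 0011, weight = 2.
  m = 01 → c = 0111, weight = 3.
  m = 11 → c = 0100, weight = 1.
Tally weights:
  weight 0: 1 codewords.
  weight 1: 1 codewords.
  weight 2: 1 codewords.
  weight 3: 1 codewords.
Minimum distance d = smallest w > 0 with A_w > 0 = 1.
Sanity: Σ A_w = 4 = 2^2 = 4 ✓.


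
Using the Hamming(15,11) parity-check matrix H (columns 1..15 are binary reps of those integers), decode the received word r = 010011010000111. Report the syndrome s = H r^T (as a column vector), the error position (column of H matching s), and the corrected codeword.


s = (0, 1, 0, 1)^T, error position = 5, corrected codeword c = 010001010000111

Compute s = H r^T mod 2 one row at a time:
  s_1 = 1 + 0 + 0 + 0 + 0 + 1 + 1 + 1 = 4 ≡ 0 (mod 2).
  s_2 = 0 + 1 + 1 + 0 + 0 + 1 + 1 + 1 = 5 ≡ 1 (mod 2).
  s_3 = 1 + 0 + 1 + 0 + 0 + 0 + 1 + 1 = 4 ≡ 0 (mod 2).
  s_4 = 0 + 0 + 1 + 0 + 0 + 0 + 1 + 1 = 3 ≡ 1 (mod 2).
s = (0, 1, 0, 1)^T — this equals column 5 of H (binary 0101), so error is at position 5.
Correct: flip bit 5 of r = 010011010000111 to get c = 010001010000111.


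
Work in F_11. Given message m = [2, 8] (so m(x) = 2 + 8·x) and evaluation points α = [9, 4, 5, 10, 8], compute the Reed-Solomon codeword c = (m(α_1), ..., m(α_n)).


c = [8, 1, 9, 5, 0]

Message polynomial: m(x) = 2 + 8·x (mod 11).
For each evaluation point α_i, compute m(α_i) mod 11:
  α_1 = 9: Horner steps 8 → 8, so m(9) = 8.
  α_2 = 4: Horner steps 8 → 1, so m(4) = 1.
  α_3 = 5: Horner steps 8 → 9, so m(5) = 9.
  α_4 = 10: Horner steps 8 → 5, so m(10) = 5.
  α_5 = 8: Horner steps 8 → 0, so m(8) = 0.
Codeword c = [8, 1, 9, 5, 0] ∈ F_11^5.


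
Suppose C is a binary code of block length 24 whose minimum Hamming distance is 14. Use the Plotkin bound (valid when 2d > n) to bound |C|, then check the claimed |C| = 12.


Plotkin bound M ≤ 6; given |C| = 12 > bound (violated).

Check applicability: 2d = 28, n = 24.
2d − n = 4 > 0, so Plotkin applies.
Compute d/(2d−n) = 14/4 ≈ 3.5000.
⌊d/(2d−n)⌋ = 3.
Plotkin bound: M ≤ 2·3 = 6.
Given |C| = 12, check: VIOLATED.
This |C| is above the Plotkin bound, so no binary code with n = 24, d = 14 and 12 codewords exists.


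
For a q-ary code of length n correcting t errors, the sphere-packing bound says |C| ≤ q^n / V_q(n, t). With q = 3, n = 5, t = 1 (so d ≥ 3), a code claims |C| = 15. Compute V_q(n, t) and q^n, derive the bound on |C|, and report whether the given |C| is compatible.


V_q(n, t) = 11, q^n = 243, Hamming bound = 22, |C| = 15 ≤ bound (satisfied).

Step 1: Compute V_q(n, t) = Σ_{j=0}^1 C(n, j) (q−1)^j.
  j = 0: C(5,0)·(2)^0 = 1·1 = 1.
  j = 1: C(5,1)·(2)^1 = 5·2 = 10.
  V_q(n, t) = 1 + 10 = 11.
Step 2: q^n = 3^5 = 243.
Step 3: Hamming bound ⌊q^n / V_q(n,t)⌋ = ⌊243/11⌋ = 22.
Step 4: Compare |C| = 15 to 22: satisfied.
The claimed |C| lies below the Hamming bound.


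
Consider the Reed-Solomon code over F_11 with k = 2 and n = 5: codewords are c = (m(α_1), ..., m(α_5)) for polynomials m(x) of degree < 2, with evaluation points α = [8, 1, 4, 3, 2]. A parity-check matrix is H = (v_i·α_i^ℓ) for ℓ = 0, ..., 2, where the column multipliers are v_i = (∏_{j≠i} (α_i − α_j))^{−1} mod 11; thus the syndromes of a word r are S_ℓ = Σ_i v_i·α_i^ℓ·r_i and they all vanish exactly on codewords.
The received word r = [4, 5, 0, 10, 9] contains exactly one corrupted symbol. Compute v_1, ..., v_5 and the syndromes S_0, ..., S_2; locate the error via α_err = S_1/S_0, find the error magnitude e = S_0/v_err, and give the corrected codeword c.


S = (7, 7, 7), error at position 2, error magnitude e = 8, c = [4, 8, 0, 10, 9].

Step 1: column multipliers v_i = (∏_{j≠i}(α_i − α_j))^{−1} mod 11.
  i = 1 (α = 8): (8−1)(8−4)(8−3)(8−2) = 7·4·5·6 = 840 ≡ 4, so v_1 = 4^{−1} = 3 (mod 11).
  i = 2 (α = 1): (1−8)(1−4)(1−3)(1−2) = (−7)·(−3)·(−2)·(−1) = 42 ≡ 9, so v_2 = 9^{−1} = 5 (mod 11).
  i = 3 (α = 4): (4−8)(4−1)(4−3)(4−2) = (−4)·3·1·2 = −24 ≡ 9, so v_3 = 9^{−1} = 5 (mod 11).
  i = 4 (α = 3): (3−8)(3−1)(3−4)(3−2) = (−5)·2·(−1)·1 = 10 ≡ 10, so v_4 = 10^{−1} = 10 (mod 11).
  i = 5 (α = 2): (2−8)(2−1)(2−4)(2−3) = (−6)·1·(−2)·(−1) = −12 ≡ 10, so v_5 = 10^{−1} = 10 (mod 11).
  v = [3, 5, 5, 10, 10].
Step 2: syndromes of r = [4, 5, 0, 10, 9] (all sums mod 11).
  S_0 = Σ v_i r_i = 3·4 + 5·5 + 5·0 + 10·10 + 10·9 = 227 ≡ 7.
  S_1 = Σ v_i α_i r_i = 3·8·4 + 5·1·5 + 5·4·0 + 10·3·10 + 10·2·9 = 601 ≡ 7.
  α_i^2 mod 11 = [9, 1, 5, 9, 4].
  S_2 = Σ v_i α_i^2 r_i = 3·9·4 + 5·1·5 + 5·5·0 + 10·9·10 + 10·4·9 = 1393 ≡ 7.
  S = (7, 7, 7) ≠ 0, so r is not a codeword (an error is present).
Step 3: locate the error. For a single error e at position i, S_ℓ = v_i·e·α_i^ℓ, so α_err = S_1/S_0.
  S_0^{−1} = 7^{−1} = 8 (mod 11), so α_err = 7·8 = 56 ≡ 1 = α_2. Error position i = 2.
  Consistency check: S_2/S_1 = 7·8 = 56 ≡ 1 = α_err ✓ (single-error assumption holds).
Step 4: error magnitude e = S_0/v_2 = S_0·∏_{j≠2}(α_2 − α_j) = 7·9 = 63 ≡ 8 (mod 11).
Step 5: correct position 2: c_2 = r_2 − e = 5 − 8 ≡ 8 (mod 11). Hence c = [4, 8, 0, 10, 9].
  Check: interpolating c through the α_i gives m(x) = 7 + 1·x (degree < 2) with m(α_i) = c_i for every i, so c is indeed a codeword.


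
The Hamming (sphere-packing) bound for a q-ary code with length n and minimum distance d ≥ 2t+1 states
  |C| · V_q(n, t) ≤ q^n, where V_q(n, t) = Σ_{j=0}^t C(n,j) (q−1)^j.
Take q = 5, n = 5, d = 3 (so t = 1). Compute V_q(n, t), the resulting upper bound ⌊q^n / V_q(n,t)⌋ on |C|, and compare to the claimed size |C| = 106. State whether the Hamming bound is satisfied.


V_q(n, t) = 21, q^n = 3125, Hamming bound = 148, |C| = 106 ≤ bound (satisfied).

Step 1: Compute V_q(n, t) = Σ_{j=0}^1 C(n, j) (q−1)^j.
  j = 0: C(5,0)·(4)^0 = 1·1 = 1.
  j = 1: C(5,1)·(4)^1 = 5·4 = 20.
  V_q(n, t) = 1 + 20 = 21.
Step 2: q^n = 5^5 = 3125.
Step 3: Hamming bound ⌊q^n / V_q(n,t)⌋ = ⌊3125/21⌋ = 148.
Step 4: Compare |C| = 106 to 148: satisfied.
The claimed |C| lies below the Hamming bound.


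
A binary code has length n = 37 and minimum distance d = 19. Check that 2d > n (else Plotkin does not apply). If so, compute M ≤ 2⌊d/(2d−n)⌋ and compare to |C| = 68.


Plotkin bound M ≤ 38; given |C| = 68 > bound (violated).

Check applicability: 2d = 38, n = 37.
2d − n = 1 > 0, so Plotkin applies.
Compute d/(2d−n) = 19/1 ≈ 19.0000.
⌊d/(2d−n)⌋ = 19.
Plotkin bound: M ≤ 2·19 = 38.
Given |C| = 68, check: VIOLATED.
This |C| is above the Plotkin bound, so no binary code with n = 37, d = 19 and 68 codewords exists.


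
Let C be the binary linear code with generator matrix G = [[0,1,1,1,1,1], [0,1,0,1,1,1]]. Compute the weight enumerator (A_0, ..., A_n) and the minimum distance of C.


Weight distribution: A_0 = 1, A_1 = 1, A_4 = 1, A_5 = 1. Minimum distance d = 1.

Enumerate all 2^2 = 4 messages m ∈ F_2^2.
For each, compute codeword c = mG in F_2^6, then tally its weight.
  m = 00 → c = 000000, weight = 0.
  m = 10 → c = 011111, weight = 5.
  m = 01 → c = 010111, weight = 4.
  m = 11 → c = 001000, weight = 1.
Tally weights:
  weight 0: 1 codewords.
  weight 1: 1 codewords.
  weight 4: 1 codewords.
  weight 5: 1 codewords.
Minimum distance d = smallest w > 0 with A_w > 0 = 1.
Sanity: Σ A_w = 4 = 2^2 = 4 ✓.


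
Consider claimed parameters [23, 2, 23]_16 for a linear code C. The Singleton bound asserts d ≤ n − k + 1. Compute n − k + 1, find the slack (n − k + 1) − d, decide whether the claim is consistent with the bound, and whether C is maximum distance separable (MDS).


Singleton RHS = n − k + 1 = 22, slack = -1, bound violated (no such code; not MDS).

Singleton bound: d ≤ n − k + 1.
Here n = 23, k = 2, so n − k + 1 = 22.
Given d = 23, check d ≤ 22: NO.
Slack = (n − k + 1) − d = -1.
The slack is negative: d = 23 exceeds n − k + 1 = 22 by 1, so the Singleton bound is violated and no linear [23, 2, 23]_16 code can exist. In particular it is not MDS (MDS requires d = n − k + 1 exactly).
Description: the claimed parameters are [23, 2, 23]_16; such a code would be impossible (violates the Singleton bound).


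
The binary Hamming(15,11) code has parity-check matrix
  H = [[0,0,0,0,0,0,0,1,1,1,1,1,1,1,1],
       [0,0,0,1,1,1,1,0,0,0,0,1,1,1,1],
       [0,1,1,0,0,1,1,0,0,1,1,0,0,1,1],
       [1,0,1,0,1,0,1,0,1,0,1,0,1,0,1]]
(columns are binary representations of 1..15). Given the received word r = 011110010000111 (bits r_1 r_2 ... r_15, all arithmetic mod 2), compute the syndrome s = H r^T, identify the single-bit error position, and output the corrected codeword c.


s = (0, 1, 0, 0)^T, error position = 4, corrected codeword c = 011010010000111

Compute s = H r^T mod 2 one row at a time:
  s_1 = 1 + 0 + 0 + 0 + 0 + 1 + 1 + 1 = 4 ≡ 0 (mod 2).
  s_2 = 1 + 1 + 0 + 0 + 0 + 1 + 1 + 1 = 5 ≡ 1 (mod 2).
  s_3 = 1 + 1 + 0 + 0 + 0 + 0 + 1 + 1 = 4 ≡ 0 (mod 2).
  s_4 = 0 + 1 + 1 + 0 + 0 + 0 + 1 + 1 = 4 ≡ 0 (mod 2).
s = (0, 1, 0, 0)^T — this equals column 4 of H (binary 0100), so error is at position 4.
Correct: flip bit 4 of r = 011110010000111 to get c = 011010010000111.


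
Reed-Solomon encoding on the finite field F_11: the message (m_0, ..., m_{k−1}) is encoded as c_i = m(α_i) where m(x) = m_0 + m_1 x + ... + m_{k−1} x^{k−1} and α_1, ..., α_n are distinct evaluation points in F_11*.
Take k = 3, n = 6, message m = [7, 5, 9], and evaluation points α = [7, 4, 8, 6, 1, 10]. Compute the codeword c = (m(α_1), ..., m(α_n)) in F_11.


c = [10, 6, 7, 9, 10, 0]

Message polynomial: m(x) = 7 + 5·x + 9·x^2 (mod 11).
For each evaluation point α_i, compute m(α_i) mod 11:
  α_1 = 7: Horner steps 9 → 2 → 10, so m(7) = 10.
  α_2 = 4: Horner steps 9 → 8 → 6, so m(4) = 6.
  α_3 = 8: Horner steps 9 → 0 → 7, so m(8) = 7.
  α_4 = 6: Horner steps 9 → 4 → 9, so m(6) = 9.
  α_5 = 1: Horner steps 9 → 3 → 10, so m(1) = 10.
  α_6 = 10: Horner steps 9 → 7 → 0, so m(10) = 0.
Codeword c = [10, 6, 7, 9, 10, 0] ∈ F_11^6.


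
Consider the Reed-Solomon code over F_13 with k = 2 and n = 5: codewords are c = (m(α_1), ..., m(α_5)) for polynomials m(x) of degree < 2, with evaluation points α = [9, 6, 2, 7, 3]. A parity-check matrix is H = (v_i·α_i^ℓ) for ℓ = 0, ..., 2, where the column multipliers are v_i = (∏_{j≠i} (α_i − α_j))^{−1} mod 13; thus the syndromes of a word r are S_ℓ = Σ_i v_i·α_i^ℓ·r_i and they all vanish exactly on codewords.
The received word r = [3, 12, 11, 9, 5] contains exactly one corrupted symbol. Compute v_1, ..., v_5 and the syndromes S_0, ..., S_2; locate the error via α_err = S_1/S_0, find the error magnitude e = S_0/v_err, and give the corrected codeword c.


S = (6, 5, 2), error at position 5, error magnitude e = 10, c = [3, 12, 11, 9, 8].

Step 1: column multipliers v_i = (∏_{j≠i}(α_i − α_j))^{−1} mod 13.
  i = 1 (α = 9): (9−6)(9−2)(9−7)(9−3) = 3·7·2·6 = 252 ≡ 5, so v_1 = 5^{−1} = 8 (mod 13).
  i = 2 (α = 6): (6−9)(6−2)(6−7)(6−3) = (−3)·4·(−1)·3 = 36 ≡ 10, so v_2 = 10^{−1} = 4 (mod 13).
  i = 3 (α = 2): (2−9)(2−6)(2−7)(2−3) = (−7)·(−4)·(−5)·(−1) = 140 ≡ 10, so v_3 = 10^{−1} = 4 (mod 13).
  i = 4 (α = 7): (7−9)(7−6)(7−2)(7−3) = (−2)·1·5·4 = −40 ≡ 12, so v_4 = 12^{−1} = 12 (mod 13).
  i = 5 (α = 3): (3−9)(3−6)(3−2)(3−7) = (−6)·(−3)·1·(−4) = −72 ≡ 6, so v_5 = 6^{−1} = 11 (mod 13).
  v = [8, 4, 4, 12, 11].
Step 2: syndromes of r = [3, 12, 11, 9, 5] (all sums mod 13).
  S_0 = Σ v_i r_i = 8·3 + 4·12 + 4·11 + 12·9 + 11·5 = 279 ≡ 6.
  S_1 = Σ v_i α_i r_i = 8·9·3 + 4·6·12 + 4·2·11 + 12·7·9 + 11·3·5 = 1513 ≡ 5.
  α_i^2 mod 13 = [3, 10, 4, 10, 9].
  S_2 = Σ v_i α_i^2 r_i = 8·3·3 + 4·10·12 + 4·4·11 + 12·10·9 + 11·9·5 = 2303 ≡ 2.
  S = (6, 5, 2) ≠ 0, so r is not a codeword (an error is present).
Step 3: locate the error. For a single error e at position i, S_ℓ = v_i·e·α_i^ℓ, so α_err = S_1/S_0.
  S_0^{−1} = 6^{−1} = 11 (mod 13), so α_err = 5·11 = 55 ≡ 3 = α_5. Error position i = 5.
  Consistency check: S_2/S_1 = 2·8 = 16 ≡ 3 = α_err ✓ (single-error assumption holds).
Step 4: error magnitude e = S_0/v_5 = S_0·∏_{j≠5}(α_5 − α_j) = 6·6 = 36 ≡ 10 (mod 13).
Step 5: correct position 5: c_5 = r_5 − e = 5 − 10 ≡ 8 (mod 13). Hence c = [3, 12, 11, 9, 8].
  Check: interpolating c through the α_i gives m(x) = 4 + 10·x (degree < 2) with m(α_i) = c_i for every i, so c is indeed a codeword.
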